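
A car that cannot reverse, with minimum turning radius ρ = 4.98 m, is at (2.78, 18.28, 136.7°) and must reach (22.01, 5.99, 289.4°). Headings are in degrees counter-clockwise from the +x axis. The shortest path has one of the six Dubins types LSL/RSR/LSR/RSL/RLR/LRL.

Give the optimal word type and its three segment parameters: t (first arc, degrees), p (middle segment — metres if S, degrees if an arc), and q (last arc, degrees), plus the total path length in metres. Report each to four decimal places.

RSR: t = 194.3743°, p = 20.7906 m, q = 12.9257°, L = 38.8085 m

Let ψ = atan2(Δy, Δx) = atan2(-12.29, 19.23) = -32.5829° be the start→goal bearing.
Normalize: d = |goal − start| / ρ = 22.821854/4.98 = 4.582702, α = (θ_start − ψ) mod 360° = 169.2829° = 2.954543 rad, β = (θ_goal − ψ) mod 360° = 321.9829° = 5.619661 rad.
Common terms: sin α = 0.185960, cos α = -0.982557, sin β = -0.615897, cos β = 0.787827, cos(α−β) = -0.888617, d² = 21.001153. Work in radians in the unit-radius frame; every candidate has L = ρ·(t + p + q).
LSL: p² = 2 + d² − 2cos(α−β) + 2d(sin α − sin β) = 32.127734; p = √p² = 5.668133; φ = atan2(cos β − cos α, d + sin α − sin β) = 0.317655 rad; t = (φ − α) mod 2π = 3.646297 rad, q = (β − φ) mod 2π = 5.302006 rad → L = 4.98·(3.646297 + 5.668133 + 5.302006) = 4.98·14.616436 = 72.789852 m
RSR: p² = 2 + d² − 2cos(α−β) + 2d(sin β − sin α) = 17.429042; p = √p² = 4.174810; φ = atan2(cos α − cos β, d − sin α + sin β) = -0.437927 rad; t = (α − φ) mod 2π = 3.392471 rad, q = (φ − β) mod 2π = 0.225597 rad → L = 4.98·(3.392471 + 4.174810 + 0.225597) = 4.98·7.792878 = 38.808532 m
LSR: p² = d² − 2 + 2cos(α−β) + 2d(sin α + sin β) = 13.283376; p = √p² = 3.644637; φ = atan2(−cos α − cos β, d + sin α + sin β) − atan2(−2, p) = 0.548742 rad; t = (φ − α) mod 2π = 3.877383 rad, q = (φ − β) mod 2π = 1.212266 rad → L = 4.98·(3.877383 + 3.644637 + 1.212266) = 4.98·8.734286 = 43.496743 m
RSL: p² = d² − 2 + 2cos(α−β) − 2d(sin α + sin β) = 21.164462; p = √p² = 4.600485; φ = atan2(cos α + cos β, d − sin α − sin β) − atan2(2, p) = -0.448917 rad; t = (α − φ) mod 2π = 3.403461 rad, q = (β − φ) mod 2π = 6.068578 rad → L = 4.98·(3.403461 + 4.600485 + 6.068578) = 4.98·14.072524 = 70.081170 m
RLR: c = (6 − d² + 2cos(α−β) + 2d(sin α − sin β))/8 = -1.178630, |c| > 1 → infeasible
LRL: c = (6 − d² + 2cos(α−β) − 2d(sin α − sin β))/8 = -3.015967, |c| > 1 → infeasible
Shortest: RSR with L = 38.808532 m ≈ 38.8085 m
Convert RSR to answer units (arcs ×180/π): t = 3.392471·180/π = 194.3743°, p = ρ·p = 4.98·4.174810 = 20.7906 m, q = 0.225597·180/π = 12.9257°, L = 38.8085 m.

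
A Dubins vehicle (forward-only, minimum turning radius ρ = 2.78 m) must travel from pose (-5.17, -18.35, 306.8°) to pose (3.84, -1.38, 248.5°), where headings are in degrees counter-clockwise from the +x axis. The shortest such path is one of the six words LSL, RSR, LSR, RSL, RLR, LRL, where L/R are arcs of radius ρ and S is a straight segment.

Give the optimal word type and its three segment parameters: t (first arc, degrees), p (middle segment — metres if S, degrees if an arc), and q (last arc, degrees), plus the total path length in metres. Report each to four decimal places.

LSL: t = 109.9379°, p = 17.0848 m, q = 191.7621°, L = 31.7234 m

Let ψ = atan2(Δy, Δx) = atan2(16.97, 9.01) = 62.0345° be the start→goal bearing.
Normalize: d = |goal − start| / ρ = 19.213563/2.78 = 6.911354, α = (θ_start − ψ) mod 360° = 244.7655° = 4.271964 rad, β = (θ_goal − ψ) mod 360° = 186.4655° = 3.254437 rad.
Common terms: sin α = -0.904570, cos α = -0.426324, sin β = -0.112605, cos β = -0.993640, cos(α−β) = 0.525472, d² = 47.766808. Work in radians in the unit-radius frame; every candidate has L = ρ·(t + p + q).
LSL: p² = 2 + d² − 2cos(α−β) + 2d(sin α − sin β) = 37.768754; p = √p² = 6.145629; φ = atan2(cos β − cos α, d + sin α − sin β) = -0.092444 rad; t = (φ − α) mod 2π = 1.918778 rad, q = (β − φ) mod 2π = 3.346880 rad → L = 2.78·(1.918778 + 6.145629 + 3.346880) = 2.78·11.411287 = 31.723379 m
RSR: p² = 2 + d² − 2cos(α−β) + 2d(sin β − sin α) = 59.662975; p = √p² = 7.724181; φ = atan2(cos α − cos β, d − sin α + sin β) = 0.073513 rad; t = (α − φ) mod 2π = 4.198451 rad, q = (φ − β) mod 2π = 3.102262 rad → L = 2.78·(4.198451 + 7.724181 + 3.102262) = 2.78·15.024893 = 41.769204 m
LSR: p² = d² − 2 + 2cos(α−β) + 2d(sin α + sin β) = 32.757639; p = √p² = 5.723429; φ = atan2(−cos α − cos β, d + sin α + sin β) − atan2(−2, p) = 0.572581 rad; t = (φ − α) mod 2π = 2.583803 rad, q = (φ − β) mod 2π = 3.601330 rad → L = 2.78·(2.583803 + 5.723429 + 3.601330) = 2.78·11.908562 = 33.105803 m
RSL: p² = d² − 2 + 2cos(α−β) − 2d(sin α + sin β) = 60.877864; p = √p² = 7.802427; φ = atan2(cos α + cos β, d − sin α − sin β) − atan2(2, p) = -0.428145 rad; t = (α − φ) mod 2π = 4.700108 rad, q = (β − φ) mod 2π = 3.682581 rad → L = 2.78·(4.700108 + 7.802427 + 3.682581) = 2.78·16.185116 = 44.994623 m
RLR: c = (6 − d² + 2cos(α−β) + 2d(sin α − sin β))/8 = -6.457872, |c| > 1 → infeasible
LRL: c = (6 − d² + 2cos(α−β) − 2d(sin α − sin β))/8 = -3.721094, |c| > 1 → infeasible
Shortest: LSL with L = 31.723379 m ≈ 31.7234 m
Convert LSL to answer units (arcs ×180/π): t = 1.918778·180/π = 109.9379°, p = ρ·p = 2.78·6.145629 = 17.0848 m, q = 3.346880·180/π = 191.7621°, L = 31.7234 m.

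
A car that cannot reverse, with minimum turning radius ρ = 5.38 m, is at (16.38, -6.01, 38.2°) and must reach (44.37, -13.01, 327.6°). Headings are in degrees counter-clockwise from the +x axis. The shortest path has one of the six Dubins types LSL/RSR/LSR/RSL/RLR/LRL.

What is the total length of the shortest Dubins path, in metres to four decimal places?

29.6049 m

Let ψ = atan2(Δy, Δx) = atan2(-7.00, 27.99) = -14.0411° be the start→goal bearing.
Normalize: d = |goal − start| / ρ = 28.852038/5.38 = 5.362832, α = (θ_start − ψ) mod 360° = 52.2411° = 0.911778 rad, β = (θ_goal − ψ) mod 360° = 341.6411° = 5.962761 rad.
Common terms: sin α = 0.790594, cos α = 0.612341, sin β = -0.314969, cos β = 0.949102, cos(α−β) = 0.332161, d² = 28.759971. Work in radians in the unit-radius frame; every candidate has L = ρ·(t + p + q).
LSL: p² = 2 + d² − 2cos(α−β) + 2d(sin α − sin β) = 41.953547; p = √p² = 6.477156; φ = atan2(cos β − cos α, d + sin α − sin β) = 0.052016 rad; t = (φ − α) mod 2π = 5.423422 rad, q = (β − φ) mod 2π = 5.910746 rad → L = 5.38·(5.423422 + 6.477156 + 5.910746) = 5.38·17.811324 = 95.824923 m
RSR: p² = 2 + d² − 2cos(α−β) + 2d(sin β − sin α) = 18.237751; p = √p² = 4.270568; φ = atan2(cos α − cos β, d − sin α + sin β) = -0.078938 rad; t = (α − φ) mod 2π = 0.990717 rad, q = (φ − β) mod 2π = 0.241486 rad → L = 5.38·(0.990717 + 4.270568 + 0.241486) = 5.38·5.502770 = 29.604905 m
LSR: p² = d² − 2 + 2cos(α−β) + 2d(sin α + sin β) = 32.525688; p = √p² = 5.703130; φ = atan2(−cos α − cos β, d + sin α + sin β) − atan2(−2, p) = 0.075959 rad; t = (φ − α) mod 2π = 5.447366 rad, q = (φ − β) mod 2π = 0.396383 rad → L = 5.38·(5.447366 + 5.703130 + 0.396383) = 5.38·11.546879 = 62.122211 m
RSL: p² = d² − 2 + 2cos(α−β) − 2d(sin α + sin β) = 22.322898; p = √p² = 4.724711; φ = atan2(cos α + cos β, d − sin α − sin β) − atan2(2, p) = -0.091190 rad; t = (α − φ) mod 2π = 1.002968 rad, q = (β − φ) mod 2π = 6.053951 rad → L = 5.38·(1.002968 + 4.724711 + 6.053951) = 5.38·11.781630 = 63.385172 m
RLR: c = (6 − d² + 2cos(α−β) + 2d(sin α − sin β))/8 = -1.279719, |c| > 1 → infeasible
LRL: c = (6 − d² + 2cos(α−β) − 2d(sin α − sin β))/8 = -4.244193, |c| > 1 → infeasible
Shortest: RSR with L = 29.604905 m ≈ 29.6049 m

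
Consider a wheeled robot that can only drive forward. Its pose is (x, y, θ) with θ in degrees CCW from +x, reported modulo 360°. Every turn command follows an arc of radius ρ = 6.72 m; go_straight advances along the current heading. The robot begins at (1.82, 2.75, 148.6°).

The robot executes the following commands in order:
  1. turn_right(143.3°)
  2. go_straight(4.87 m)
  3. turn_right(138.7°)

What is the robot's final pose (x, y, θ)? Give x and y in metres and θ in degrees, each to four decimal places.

set_pose: (x, y, θ) = (1.8200, 2.7500, 148.6000°), ρ = 6.72
turn_right(143.3°): centre at ρ to the right, rotate −143.3° → (4.7005, 15.1771, 5.3000°)
go_straight(4.87): x += 4.87·cos θ, y += 4.87·sin θ → (9.5496, 15.6270, 5.3000°)
turn_right(138.7°): centre at ρ to the right, rotate −138.7° → (15.0529, 4.3185, -133.4000° ≡ 226.6000°)

(15.0529, 4.3185, 226.6000°)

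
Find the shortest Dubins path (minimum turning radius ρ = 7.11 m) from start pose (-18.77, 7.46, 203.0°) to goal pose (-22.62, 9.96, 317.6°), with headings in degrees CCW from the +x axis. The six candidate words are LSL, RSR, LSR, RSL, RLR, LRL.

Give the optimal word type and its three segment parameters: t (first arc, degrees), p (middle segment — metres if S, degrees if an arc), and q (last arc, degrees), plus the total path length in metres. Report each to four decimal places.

LRL: t = 43.8616°, p = 299.1030°, q = 9.8415°, L = 43.7807 m

Let ψ = atan2(Δy, Δx) = atan2(2.50, -3.85) = 147.0023° be the start→goal bearing.
Normalize: d = |goal − start| / ρ = 4.590479/7.11 = 0.645637, α = (θ_start − ψ) mod 360° = 55.9977° = 0.977344 rad, β = (θ_goal − ψ) mod 360° = 170.5977° = 2.977492 rad.
Common terms: sin α = 0.829015, cos α = 0.559226, sin β = 0.163365, cos β = -0.986566, cos(α−β) = -0.416281, d² = 0.416847. Work in radians in the unit-radius frame; every candidate has L = ρ·(t + p + q).
LSL: p² = 2 + d² − 2cos(α−β) + 2d(sin α − sin β) = 4.108945; p = √p² = 2.027053; φ = atan2(cos β − cos α, d + sin α − sin β) = -0.867293 rad; t = (φ − α) mod 2π = 4.438548 rad, q = (β − φ) mod 2π = 3.844785 rad → L = 7.11·(4.438548 + 2.027053 + 3.844785) = 7.11·10.310386 = 73.306844 m
RSR: p² = 2 + d² − 2cos(α−β) + 2d(sin β − sin α) = 2.389873; p = √p² = 1.545921; φ = atan2(cos α − cos β, d − sin α + sin β) = 1.583742 rad; t = (α − φ) mod 2π = 5.676787 rad, q = (φ − β) mod 2π = 4.889436 rad → L = 7.11·(5.676787 + 1.545921 + 4.889436) = 7.11·12.112145 = 86.117348 m
LSR: p² = d² − 2 + 2cos(α−β) + 2d(sin α + sin β) = -1.134279 < 0 → infeasible
RSL: p² = d² − 2 + 2cos(α−β) − 2d(sin α + sin β) = -3.697150 < 0 → infeasible
RLR: c = (6 − d² + 2cos(α−β) + 2d(sin α − sin β))/8 = 0.701266; p = 2π − arccos c = 5.489561 rad; φ = atan2(cos α − cos β, d − sin α + sin β) = 1.583742 rad; t = (α − φ + p/2) mod 2π = 2.138383 rad, q = (α − β − t + p) mod 2π = 1.351031 rad → L = 7.11·(2.138383 + 5.489561 + 1.351031) = 7.11·8.978974 = 63.840505 m
LRL: c = (6 − d² + 2cos(α−β) − 2d(sin α − sin β))/8 = 0.486382; p = 2π − arccos c = 5.220333 rad; φ = atan2(cos β − cos α, d + sin α − sin β) = -0.867293 rad; t = (φ − α + p/2) mod 2π = 0.765529 rad, q = (β − α − t + p) mod 2π = 0.171766 rad → L = 7.11·(0.765529 + 5.220333 + 0.171766) = 7.11·6.157628 = 43.780735 m
Shortest: LRL with L = 43.780735 m ≈ 43.7807 m
Convert LRL to answer units (arcs ×180/π): t = 0.765529·180/π = 43.8616°, p = 5.220333·180/π = 299.1030°, q = 0.171766·180/π = 9.8415°, L = 43.7807 m.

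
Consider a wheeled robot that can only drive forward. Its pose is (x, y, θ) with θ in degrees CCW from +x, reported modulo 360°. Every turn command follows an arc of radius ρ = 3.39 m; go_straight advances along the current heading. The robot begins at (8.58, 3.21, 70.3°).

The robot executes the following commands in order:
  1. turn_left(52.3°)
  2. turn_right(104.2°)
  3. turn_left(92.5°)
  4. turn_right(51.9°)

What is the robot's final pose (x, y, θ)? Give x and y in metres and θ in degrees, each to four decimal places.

set_pose: (x, y, θ) = (8.5800, 3.2100, 70.3000°), ρ = 3.39
turn_left(52.3°): centre at ρ to the left, rotate +52.3° → (8.2443, 6.1792, 122.6000°)
turn_right(104.2°): centre at ρ to the right, rotate −104.2° → (10.0302, 11.2223, 18.4000°)
turn_left(92.5°): centre at ρ to the left, rotate +92.5° → (12.1271, 15.6483, 110.9000°)
turn_right(51.9°): centre at ρ to the right, rotate −51.9° → (12.3883, 18.6037, 59.0000°)

(12.3883, 18.6037, 59.0000°)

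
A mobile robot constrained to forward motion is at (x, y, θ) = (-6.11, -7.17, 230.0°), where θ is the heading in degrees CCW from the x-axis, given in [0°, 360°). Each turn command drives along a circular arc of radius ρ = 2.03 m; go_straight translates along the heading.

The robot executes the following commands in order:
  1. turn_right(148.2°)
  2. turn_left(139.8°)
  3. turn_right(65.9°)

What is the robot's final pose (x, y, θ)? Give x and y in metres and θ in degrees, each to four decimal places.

(-15.2145, -4.1002, 155.7000°)

set_pose: (x, y, θ) = (-6.1100, -7.1700, 230.0000°), ρ = 2.03
turn_right(148.2°): centre at ρ to the right, rotate −148.2° → (-9.6743, -5.5756, 81.8000°)
turn_left(139.8°): centre at ρ to the left, rotate +139.8° → (-13.0313, -3.7680, 221.6000°)
turn_right(65.9°): centre at ρ to the right, rotate −65.9° → (-15.2145, -4.1002, 155.7000°)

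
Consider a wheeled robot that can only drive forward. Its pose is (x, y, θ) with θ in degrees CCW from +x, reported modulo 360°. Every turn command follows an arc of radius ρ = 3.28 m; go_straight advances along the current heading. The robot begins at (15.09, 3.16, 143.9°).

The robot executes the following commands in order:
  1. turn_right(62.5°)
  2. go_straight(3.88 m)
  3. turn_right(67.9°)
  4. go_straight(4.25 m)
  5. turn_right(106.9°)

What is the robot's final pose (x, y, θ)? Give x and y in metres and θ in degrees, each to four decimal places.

(25.0096, 10.4442, 266.6000°)

set_pose: (x, y, θ) = (15.0900, 3.1600, 143.9000°), ρ = 3.28
turn_right(62.5°): centre at ρ to the right, rotate −62.5° → (13.7794, 6.3007, 81.4000°)
go_straight(3.88): x += 3.88·cos θ, y += 3.88·sin θ → (14.3596, 10.1371, 81.4000°)
turn_right(67.9°): centre at ρ to the right, rotate −67.9° → (16.8371, 12.8360, 13.5000°)
go_straight(4.25): x += 4.25·cos θ, y += 4.25·sin θ → (20.9696, 13.8281, 13.5000°)
turn_right(106.9°): centre at ρ to the right, rotate −106.9° → (25.0096, 10.4442, -93.4000° ≡ 266.6000°)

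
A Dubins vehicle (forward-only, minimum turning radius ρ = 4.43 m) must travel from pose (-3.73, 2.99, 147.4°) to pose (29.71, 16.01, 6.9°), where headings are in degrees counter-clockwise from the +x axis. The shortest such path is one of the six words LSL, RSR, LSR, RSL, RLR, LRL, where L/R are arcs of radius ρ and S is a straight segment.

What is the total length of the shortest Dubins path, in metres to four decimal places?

42.8249 m

Let ψ = atan2(Δy, Δx) = atan2(13.02, 33.44) = 21.2737° be the start→goal bearing.
Normalize: d = |goal − start| / ρ = 35.885289/4.43 = 8.100517, α = (θ_start − ψ) mod 360° = 126.1263° = 2.201320 rad, β = (θ_goal − ψ) mod 360° = 345.6263° = 6.032318 rad.
Common terms: sin α = 0.807719, cos α = -0.589568, sin β = -0.248244, cos β = 0.968697, cos(α−β) = -0.771625, d² = 65.618373. Work in radians in the unit-radius frame; every candidate has L = ρ·(t + p + q).
LSL: p² = 2 + d² − 2cos(α−β) + 2d(sin α − sin β) = 86.269319; p = √p² = 9.288128; φ = atan2(cos β − cos α, d + sin α − sin β) = 0.168567 rad; t = (φ − α) mod 2π = 4.250432 rad, q = (β − φ) mod 2π = 5.863751 rad → L = 4.43·(4.250432 + 9.288128 + 5.863751) = 4.43·19.402311 = 85.952237 m
RSR: p² = 2 + d² − 2cos(α−β) + 2d(sin β − sin α) = 52.053924; p = √p² = 7.214841; φ = atan2(cos α − cos β, d − sin α + sin β) = -0.217696 rad; t = (α − φ) mod 2π = 2.419016 rad, q = (φ − β) mod 2π = 0.033172 rad → L = 4.43·(2.419016 + 7.214841 + 0.033172) = 4.43·9.667028 = 42.824935 m
LSR: p² = d² − 2 + 2cos(α−β) + 2d(sin α + sin β) = 71.139187; p = √p² = 8.434405; φ = atan2(−cos α − cos β, d + sin α + sin β) − atan2(−2, p) = 0.189072 rad; t = (φ − α) mod 2π = 4.270938 rad, q = (φ − β) mod 2π = 0.439940 rad → L = 4.43·(4.270938 + 8.434405 + 0.439940) = 4.43·13.145283 = 58.233602 m
RSL: p² = d² − 2 + 2cos(α−β) − 2d(sin α + sin β) = 53.011060; p = √p² = 7.280869; φ = atan2(cos α + cos β, d − sin α − sin β) − atan2(2, p) = -0.217847 rad; t = (α − φ) mod 2π = 2.419167 rad, q = (β − φ) mod 2π = 6.250165 rad → L = 4.43·(2.419167 + 7.280869 + 6.250165) = 4.43·15.950201 = 70.659392 m
RLR: c = (6 − d² + 2cos(α−β) + 2d(sin α − sin β))/8 = -5.506741, |c| > 1 → infeasible
LRL: c = (6 − d² + 2cos(α−β) − 2d(sin α − sin β))/8 = -9.783665, |c| > 1 → infeasible
Shortest: RSR with L = 42.824935 m ≈ 42.8249 m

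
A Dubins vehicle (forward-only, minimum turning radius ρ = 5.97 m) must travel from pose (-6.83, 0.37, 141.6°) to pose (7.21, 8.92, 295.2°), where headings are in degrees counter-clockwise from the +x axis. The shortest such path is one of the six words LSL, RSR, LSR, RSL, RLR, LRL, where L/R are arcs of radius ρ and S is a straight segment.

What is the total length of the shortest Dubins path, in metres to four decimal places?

26.6121 m

Let ψ = atan2(Δy, Δx) = atan2(8.55, 14.04) = 31.3403° be the start→goal bearing.
Normalize: d = |goal − start| / ρ = 16.438494/5.97 = 2.753517, α = (θ_start − ψ) mod 360° = 110.2597° = 1.924394 rad, β = (θ_goal − ψ) mod 360° = 263.8597° = 4.605220 rad.
Common terms: sin α = 0.938133, cos α = -0.346275, sin β = -0.994263, cos β = -0.106964, cos(α−β) = -0.895712, d² = 7.581854. Work in radians in the unit-radius frame; every candidate has L = ρ·(t + p + q).
LSL: p² = 2 + d² − 2cos(α−β) + 2d(sin α − sin β) = 22.015046; p = √p² = 4.692019; φ = atan2(cos β − cos α, d + sin α − sin β) = 0.051026 rad; t = (φ − α) mod 2π = 4.409817 rad, q = (β − φ) mod 2π = 4.554194 rad → L = 5.97·(4.409817 + 4.692019 + 4.554194) = 5.97·13.656030 = 81.526502 m
RSR: p² = 2 + d² − 2cos(α−β) + 2d(sin β − sin α) = 0.731509; p = √p² = 0.855283; φ = atan2(cos α − cos β, d − sin α + sin β) = -0.283589 rad; t = (α − φ) mod 2π = 2.207983 rad, q = (φ − β) mod 2π = 1.394376 rad → L = 5.97·(2.207983 + 0.855283 + 1.394376) = 5.97·4.457643 = 26.612127 m
LSR: p² = d² − 2 + 2cos(α−β) + 2d(sin α + sin β) = 3.481321; p = √p² = 1.865830; φ = atan2(−cos α − cos β, d + sin α + sin β) − atan2(−2, p) = 0.986565 rad; t = (φ − α) mod 2π = 5.345356 rad, q = (φ − β) mod 2π = 2.664530 rad → L = 5.97·(5.345356 + 1.865830 + 2.664530) = 5.97·9.875716 = 58.958027 m
RSL: p² = d² − 2 + 2cos(α−β) − 2d(sin α + sin β) = 4.099540; p = √p² = 2.024732; φ = atan2(cos α + cos β, d − sin α − sin β) − atan2(2, p) = -0.939191 rad; t = (α − φ) mod 2π = 2.863585 rad, q = (β − φ) mod 2π = 5.544411 rad → L = 5.97·(2.863585 + 2.024732 + 5.544411) = 5.97·10.432727 = 62.283383 m
RLR: c = (6 − d² + 2cos(α−β) + 2d(sin α − sin β))/8 = 0.908561; p = 2π − arccos c = 5.852216 rad; φ = atan2(cos α − cos β, d − sin α + sin β) = -0.283589 rad; t = (α − φ + p/2) mod 2π = 5.134091 rad, q = (α − β − t + p) mod 2π = 4.320484 rad → L = 5.97·(5.134091 + 5.852216 + 4.320484) = 5.97·15.306792 = 91.381549 m
LRL: c = (6 − d² + 2cos(α−β) − 2d(sin α − sin β))/8 = -1.751881, |c| > 1 → infeasible
Shortest: RSR with L = 26.612127 m ≈ 26.6121 m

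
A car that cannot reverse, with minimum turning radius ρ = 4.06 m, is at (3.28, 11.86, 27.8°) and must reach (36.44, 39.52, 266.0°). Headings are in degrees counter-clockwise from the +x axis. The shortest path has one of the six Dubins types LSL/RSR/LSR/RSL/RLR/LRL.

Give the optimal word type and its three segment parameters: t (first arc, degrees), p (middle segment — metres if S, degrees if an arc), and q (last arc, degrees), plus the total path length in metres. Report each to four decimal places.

LSR: t = 22.2342°, p = 38.5783 m, q = 144.0342°, L = 50.3602 m

Let ψ = atan2(Δy, Δx) = atan2(27.66, 33.16) = 39.8328° be the start→goal bearing.
Normalize: d = |goal − start| / ρ = 43.181723/4.06 = 10.635892, α = (θ_start − ψ) mod 360° = 347.9672° = 6.073174 rad, β = (θ_goal − ψ) mod 360° = 226.1672° = 3.947363 rad.
Common terms: sin α = -0.208471, cos α = 0.978029, sin β = -0.721364, cos β = -0.692556, cos(α−β) = -0.526956, d² = 113.122206. Work in radians in the unit-radius frame; every candidate has L = ρ·(t + p + q).
LSL: p² = 2 + d² − 2cos(α−β) + 2d(sin α − sin β) = 127.086281; p = √p² = 11.273255; φ = atan2(cos β − cos α, d + sin α − sin β) = -0.148738 rad; t = (φ − α) mod 2π = 0.061273 rad, q = (β − φ) mod 2π = 4.096101 rad → L = 4.06·(0.061273 + 11.273255 + 4.096101) = 4.06·15.430629 = 62.648355 m
RSR: p² = 2 + d² − 2cos(α−β) + 2d(sin β − sin α) = 105.265955; p = √p² = 10.259920; φ = atan2(cos α − cos β, d − sin α + sin β) = 0.163554 rad; t = (α − φ) mod 2π = 5.909620 rad, q = (φ − β) mod 2π = 2.499377 rad → L = 4.06·(5.909620 + 10.259920 + 2.499377) = 4.06·18.668916 = 75.795800 m
LSR: p² = d² − 2 + 2cos(α−β) + 2d(sin α + sin β) = 90.289039; p = √p² = 9.502054; φ = atan2(−cos α − cos β, d + sin α + sin β) − atan2(−2, p) = 0.178049 rad; t = (φ − α) mod 2π = 0.388060 rad, q = (φ − β) mod 2π = 2.513871 rad → L = 4.06·(0.388060 + 9.502054 + 2.513871) = 4.06·12.403986 = 50.360185 m
RSL: p² = d² − 2 + 2cos(α−β) − 2d(sin α + sin β) = 129.847550; p = √p² = 11.395067; φ = atan2(cos α + cos β, d − sin α − sin β) − atan2(2, p) = -0.149067 rad; t = (α − φ) mod 2π = 6.222241 rad, q = (β − φ) mod 2π = 4.096430 rad → L = 4.06·(6.222241 + 11.395067 + 4.096430) = 4.06·21.713739 = 88.157779 m
RLR: c = (6 − d² + 2cos(α−β) + 2d(sin α − sin β))/8 = -12.158244, |c| > 1 → infeasible
LRL: c = (6 − d² + 2cos(α−β) − 2d(sin α − sin β))/8 = -14.885785, |c| > 1 → infeasible
Shortest: LSR with L = 50.360185 m ≈ 50.3602 m
Convert LSR to answer units (arcs ×180/π): t = 0.388060·180/π = 22.2342°, p = ρ·p = 4.06·9.502054 = 38.5783 m, q = 2.513871·180/π = 144.0342°, L = 50.3602 m.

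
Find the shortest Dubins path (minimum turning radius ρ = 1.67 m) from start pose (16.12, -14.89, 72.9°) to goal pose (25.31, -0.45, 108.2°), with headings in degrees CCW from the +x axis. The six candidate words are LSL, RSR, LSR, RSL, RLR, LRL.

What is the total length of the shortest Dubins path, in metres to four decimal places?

17.3216 m

Let ψ = atan2(Δy, Δx) = atan2(14.44, 9.19) = 57.5262° be the start→goal bearing.
Normalize: d = |goal − start| / ρ = 17.116358/1.67 = 10.249316, α = (θ_start − ψ) mod 360° = 15.3738° = 0.268323 rad, β = (θ_goal − ψ) mod 360° = 50.6738° = 0.884424 rad.
Common terms: sin α = 0.265115, cos α = 0.964217, sin β = 0.773550, cos β = 0.633735, cos(α−β) = 0.816138, d² = 105.048478. Work in radians in the unit-radius frame; every candidate has L = ρ·(t + p + q).
LSL: p² = 2 + d² − 2cos(α−β) + 2d(sin α − sin β) = 94.993971; p = √p² = 9.746485; φ = atan2(cos β − cos α, d + sin α − sin β) = -0.033914 rad; t = (φ − α) mod 2π = 5.980948 rad, q = (β − φ) mod 2π = 0.918338 rad → L = 1.67·(5.980948 + 9.746485 + 0.918338) = 1.67·16.645772 = 27.798439 m
RSR: p² = 2 + d² − 2cos(α−β) + 2d(sin β − sin α) = 115.838435; p = √p² = 10.762827; φ = atan2(cos α − cos β, d − sin α + sin β) = 0.030711 rad; t = (α − φ) mod 2π = 0.237612 rad, q = (φ − β) mod 2π = 5.429472 rad → L = 1.67·(0.237612 + 10.762827 + 5.429472) = 1.67·16.429911 = 27.437951 m
LSR: p² = d² − 2 + 2cos(α−β) + 2d(sin α + sin β) = 125.971957; p = √p² = 11.223723; φ = atan2(−cos α − cos β, d + sin α + sin β) − atan2(−2, p) = 0.035715 rad; t = (φ − α) mod 2π = 6.050578 rad, q = (φ − β) mod 2π = 5.434477 rad → L = 1.67·(6.050578 + 11.223723 + 5.434477) = 1.67·22.708777 = 37.923658 m
RSL: p² = d² − 2 + 2cos(α−β) − 2d(sin α + sin β) = 83.389550; p = √p² = 9.131788; φ = atan2(cos α + cos β, d − sin α − sin β) − atan2(2, p) = -0.043831 rad; t = (α − φ) mod 2π = 0.312154 rad, q = (β − φ) mod 2π = 0.928255 rad → L = 1.67·(0.312154 + 9.131788 + 0.928255) = 1.67·10.372196 = 17.321568 m
RLR: c = (6 − d² + 2cos(α−β) + 2d(sin α − sin β))/8 = -13.479804, |c| > 1 → infeasible
LRL: c = (6 − d² + 2cos(α−β) − 2d(sin α − sin β))/8 = -10.874246, |c| > 1 → infeasible
Shortest: RSL with L = 17.321568 m ≈ 17.3216 m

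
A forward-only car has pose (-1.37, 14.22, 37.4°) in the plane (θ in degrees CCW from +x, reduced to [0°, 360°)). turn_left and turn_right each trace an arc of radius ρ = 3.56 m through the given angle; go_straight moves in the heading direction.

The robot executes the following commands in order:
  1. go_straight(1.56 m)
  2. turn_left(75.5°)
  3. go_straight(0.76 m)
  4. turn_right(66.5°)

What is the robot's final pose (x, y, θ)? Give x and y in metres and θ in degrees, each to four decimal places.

(1.3921, 23.9213, 46.4000°)

set_pose: (x, y, θ) = (-1.3700, 14.2200, 37.4000°), ρ = 3.56
go_straight(1.56): x += 1.56·cos θ, y += 1.56·sin θ → (-0.1307, 15.1675, 37.4000°)
turn_left(75.5°): centre at ρ to the left, rotate +75.5° → (0.9864, 19.3809, 112.9000°)
go_straight(0.76): x += 0.76·cos θ, y += 0.76·sin θ → (0.6907, 20.0810, 112.9000°)
turn_right(66.5°): centre at ρ to the right, rotate −66.5° → (1.3921, 23.9213, 46.4000°)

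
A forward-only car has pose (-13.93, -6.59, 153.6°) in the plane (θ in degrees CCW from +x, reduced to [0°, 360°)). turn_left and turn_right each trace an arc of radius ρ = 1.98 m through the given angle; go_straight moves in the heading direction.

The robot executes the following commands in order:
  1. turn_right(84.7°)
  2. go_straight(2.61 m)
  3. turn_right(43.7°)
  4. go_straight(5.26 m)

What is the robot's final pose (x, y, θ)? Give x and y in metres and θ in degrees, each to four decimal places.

set_pose: (x, y, θ) = (-13.9300, -6.5900, 153.6000°), ρ = 1.98
turn_right(84.7°): centre at ρ to the right, rotate −84.7° → (-14.8969, -4.1037, 68.9000°)
go_straight(2.61): x += 2.61·cos θ, y += 2.61·sin θ → (-13.9573, -1.6687, 68.9000°)
turn_right(43.7°): centre at ρ to the right, rotate −43.7° → (-12.9531, -0.5899, 25.2000°)
go_straight(5.26): x += 5.26·cos θ, y += 5.26·sin θ → (-8.1937, 1.6497, 25.2000°)

(-8.1937, 1.6497, 25.2000°)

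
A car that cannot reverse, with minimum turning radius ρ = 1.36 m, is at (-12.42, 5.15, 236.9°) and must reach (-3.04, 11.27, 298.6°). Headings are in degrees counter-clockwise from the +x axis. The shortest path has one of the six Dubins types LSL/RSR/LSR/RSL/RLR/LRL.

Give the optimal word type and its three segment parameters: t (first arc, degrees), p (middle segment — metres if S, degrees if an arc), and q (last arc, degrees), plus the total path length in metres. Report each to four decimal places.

LSR: t = 181.3280°, p = 8.9912 m, q = 119.6280°, L = 16.1348 m

Let ψ = atan2(Δy, Δx) = atan2(6.12, 9.38) = 33.1225° be the start→goal bearing.
Normalize: d = |goal − start| / ρ = 11.199946/1.36 = 8.235255, α = (θ_start − ψ) mod 360° = 203.7775° = 3.556588 rad, β = (θ_goal − ψ) mod 360° = 265.4775° = 4.633456 rad.
Common terms: sin α = -0.403186, cos α = -0.915118, sin β = -0.996886, cos β = -0.078851, cos(α−β) = 0.474088, d² = 67.819420. Work in radians in the unit-radius frame; every candidate has L = ρ·(t + p + q).
LSL: p² = 2 + d² − 2cos(α−β) + 2d(sin α − sin β) = 78.649798; p = √p² = 8.868472; φ = atan2(cos β − cos α, d + sin α − sin β) = 0.094437 rad; t = (φ − α) mod 2π = 2.821034 rad, q = (β − φ) mod 2π = 4.539019 rad → L = 1.36·(2.821034 + 8.868472 + 4.539019) = 1.36·16.228526 = 22.070795 m
RSR: p² = 2 + d² − 2cos(α−β) + 2d(sin β − sin α) = 59.092690; p = √p² = 7.687177; φ = atan2(cos α − cos β, d − sin α + sin β) = -0.109003 rad; t = (α − φ) mod 2π = 3.665591 rad, q = (φ − β) mod 2π = 1.540726 rad → L = 1.36·(3.665591 + 7.687177 + 1.540726) = 1.36·12.893494 = 17.535152 m
LSR: p² = d² − 2 + 2cos(α−β) + 2d(sin α + sin β) = 43.707697; p = √p² = 6.611180; φ = atan2(−cos α − cos β, d + sin α + sin β) − atan2(−2, p) = 0.438172 rad; t = (φ − α) mod 2π = 3.164770 rad, q = (φ − β) mod 2π = 2.087902 rad → L = 1.36·(3.164770 + 6.611180 + 2.087902) = 1.36·11.863851 = 16.134838 m
RSL: p² = d² − 2 + 2cos(α−β) − 2d(sin α + sin β) = 89.827497; p = √p² = 9.477737; φ = atan2(cos α + cos β, d − sin α − sin β) − atan2(2, p) = -0.310765 rad; t = (α − φ) mod 2π = 3.867353 rad, q = (β − φ) mod 2π = 4.944221 rad → L = 1.36·(3.867353 + 9.477737 + 4.944221) = 1.36·18.289311 = 24.873463 m
RLR: c = (6 − d² + 2cos(α−β) + 2d(sin α − sin β))/8 = -6.386586, |c| > 1 → infeasible
LRL: c = (6 − d² + 2cos(α−β) − 2d(sin α − sin β))/8 = -8.831225, |c| > 1 → infeasible
Shortest: LSR with L = 16.134838 m ≈ 16.1348 m
Convert LSR to answer units (arcs ×180/π): t = 3.164770·180/π = 181.3280°, p = ρ·p = 1.36·6.611180 = 8.9912 m, q = 2.087902·180/π = 119.6280°, L = 16.1348 m.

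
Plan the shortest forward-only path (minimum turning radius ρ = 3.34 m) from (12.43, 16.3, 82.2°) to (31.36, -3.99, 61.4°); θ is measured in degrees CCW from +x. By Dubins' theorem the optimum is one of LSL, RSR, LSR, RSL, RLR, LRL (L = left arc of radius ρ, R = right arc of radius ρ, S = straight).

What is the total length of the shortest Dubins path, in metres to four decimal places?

38.0330 m

Let ψ = atan2(Δy, Δx) = atan2(-20.29, 18.93) = -46.9860° be the start→goal bearing.
Normalize: d = |goal − start| / ρ = 27.749396/3.34 = 8.308203, α = (θ_start − ψ) mod 360° = 129.1860° = 2.254721 rad, β = (θ_goal − ψ) mod 360° = 108.3860° = 1.891693 rad.
Common terms: sin α = 0.775099, cos α = -0.631840, sin β = 0.948953, cos β = -0.315417, cos(α−β) = 0.934826, d² = 69.026229. Work in radians in the unit-radius frame; every candidate has L = ρ·(t + p + q).
LSL: p² = 2 + d² − 2cos(α−β) + 2d(sin α − sin β) = 66.267745; p = √p² = 8.140500; φ = atan2(cos β − cos α, d + sin α − sin β) = 0.038880 rad; t = (φ − α) mod 2π = 4.067344 rad, q = (β − φ) mod 2π = 1.852813 rad → L = 3.34·(4.067344 + 8.140500 + 1.852813) = 3.34·14.060657 = 46.962595 m
RSR: p² = 2 + d² − 2cos(α−β) + 2d(sin β − sin α) = 72.045410; p = √p² = 8.487957; φ = atan2(cos α − cos β, d − sin α + sin β) = -0.037288 rad; t = (α − φ) mod 2π = 2.292009 rad, q = (φ − β) mod 2π = 4.354205 rad → L = 3.34·(2.292009 + 8.487957 + 4.354205) = 3.34·15.134171 = 50.548130 m
LSR: p² = d² − 2 + 2cos(α−β) + 2d(sin α + sin β) = 97.543426; p = √p² = 9.876408; φ = atan2(−cos α − cos β, d + sin α + sin β) − atan2(−2, p) = 0.293943 rad; t = (φ − α) mod 2π = 4.322407 rad, q = (φ − β) mod 2π = 4.685436 rad → L = 3.34·(4.322407 + 9.876408 + 4.685436) = 3.34·18.884250 = 63.073396 m
RSL: p² = d² − 2 + 2cos(α−β) − 2d(sin α + sin β) = 40.248335; p = √p² = 6.344158; φ = atan2(cos α + cos β, d − sin α − sin β) − atan2(2, p) = -0.448278 rad; t = (α − φ) mod 2π = 2.702999 rad, q = (β − φ) mod 2π = 2.339970 rad → L = 3.34·(2.702999 + 6.344158 + 2.339970) = 3.34·11.387127 = 38.033003 m
RLR: c = (6 − d² + 2cos(α−β) + 2d(sin α − sin β))/8 = -8.005676, |c| > 1 → infeasible
LRL: c = (6 − d² + 2cos(α−β) − 2d(sin α − sin β))/8 = -7.283468, |c| > 1 → infeasible
Shortest: RSL with L = 38.033003 m ≈ 38.0330 m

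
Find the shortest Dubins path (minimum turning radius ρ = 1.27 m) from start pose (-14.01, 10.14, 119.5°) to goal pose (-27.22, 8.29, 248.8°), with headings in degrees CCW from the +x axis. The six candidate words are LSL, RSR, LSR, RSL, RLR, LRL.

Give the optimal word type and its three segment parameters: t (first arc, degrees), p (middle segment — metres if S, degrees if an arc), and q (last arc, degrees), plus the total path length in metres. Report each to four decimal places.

Let ψ = atan2(Δy, Δx) = atan2(-1.85, -13.21) = -172.0278° be the start→goal bearing.
Normalize: d = |goal − start| / ρ = 13.338913/1.27 = 10.503081, α = (θ_start − ψ) mod 360° = 291.5278° = 5.088121 rad, β = (θ_goal − ψ) mod 360° = 60.8278° = 1.061646 rad.
Common terms: sin α = -0.930239, cos α = 0.366953, sin β = 0.873159, cos β = 0.487435, cos(α−β) = -0.633381, d² = 110.314713. Work in radians in the unit-radius frame; every candidate has L = ρ·(t + p + q).
LSL: p² = 2 + d² − 2cos(α−β) + 2d(sin α − sin β) = 75.698995; p = √p² = 8.700517; φ = atan2(cos β − cos α, d + sin α − sin β) = 0.013848 rad; t = (φ − α) mod 2π = 1.208913 rad, q = (β − φ) mod 2π = 1.047798 rad → L = 1.27·(1.208913 + 8.700517 + 1.047798) = 1.27·10.957228 = 13.915679 m
RSR: p² = 2 + d² − 2cos(α−β) + 2d(sin β − sin α) = 151.463954; p = √p² = 12.307069; φ = atan2(cos α − cos β, d − sin α + sin β) = -0.009790 rad; t = (α − φ) mod 2π = 5.097910 rad, q = (φ − β) mod 2π = 5.211749 rad → L = 1.27·(5.097910 + 12.307069 + 5.211749) = 1.27·22.616729 = 28.723246 m
LSR: p² = d² − 2 + 2cos(α−β) + 2d(sin α + sin β) = 105.848911; p = √p² = 10.288290; φ = atan2(−cos α − cos β, d + sin α + sin β) − atan2(−2, p) = 0.110392 rad; t = (φ − α) mod 2π = 1.305456 rad, q = (φ − β) mod 2π = 5.331931 rad → L = 1.27·(1.305456 + 10.288290 + 5.331931) = 1.27·16.925678 = 21.495610 m
RSL: p² = d² − 2 + 2cos(α−β) − 2d(sin α + sin β) = 108.246991; p = √p² = 10.404181; φ = atan2(cos α + cos β, d − sin α − sin β) − atan2(2, p) = -0.109183 rad; t = (α − φ) mod 2π = 5.197303 rad, q = (β − φ) mod 2π = 1.170829 rad → L = 1.27·(5.197303 + 10.404181 + 1.170829) = 1.27·16.772314 = 21.300838 m
RLR: c = (6 − d² + 2cos(α−β) + 2d(sin α − sin β))/8 = -17.932994, |c| > 1 → infeasible
LRL: c = (6 − d² + 2cos(α−β) − 2d(sin α − sin β))/8 = -8.462374, |c| > 1 → infeasible
Shortest: LSL with L = 13.915679 m ≈ 13.9157 m
Convert LSL to answer units (arcs ×180/π): t = 1.208913·180/π = 69.2656°, p = ρ·p = 1.27·8.700517 = 11.0497 m, q = 1.047798·180/π = 60.0344°, L = 13.9157 m.

LSL: t = 69.2656°, p = 11.0497 m, q = 60.0344°, L = 13.9157 m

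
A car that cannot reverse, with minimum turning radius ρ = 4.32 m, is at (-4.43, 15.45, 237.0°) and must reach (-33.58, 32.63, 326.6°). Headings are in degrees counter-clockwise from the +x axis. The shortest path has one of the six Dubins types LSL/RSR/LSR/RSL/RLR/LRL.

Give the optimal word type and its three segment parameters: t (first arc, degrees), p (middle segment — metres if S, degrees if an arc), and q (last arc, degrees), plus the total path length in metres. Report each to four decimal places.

Let ψ = atan2(Δy, Δx) = atan2(17.18, -29.15) = 149.4864° be the start→goal bearing.
Normalize: d = |goal − start| / ρ = 33.836000/4.32 = 7.832407, α = (θ_start − ψ) mod 360° = 87.5136° = 1.527401 rad, β = (θ_goal − ψ) mod 360° = 177.1136° = 3.091216 rad.
Common terms: sin α = 0.999059, cos α = 0.043382, sin β = 0.050355, cos β = -0.998731, cos(α−β) = 0.006981, d² = 61.346606. Work in radians in the unit-radius frame; every candidate has L = ρ·(t + p + q).
LSL: p² = 2 + d² − 2cos(α−β) + 2d(sin α − sin β) = 78.193902; p = √p² = 8.842732; φ = atan2(cos β − cos α, d + sin α − sin β) = -0.118124 rad; t = (φ − α) mod 2π = 4.637660 rad, q = (β − φ) mod 2π = 3.209340 rad → L = 4.32·(4.637660 + 8.842732 + 3.209340) = 4.32·16.689732 = 72.099642 m
RSR: p² = 2 + d² − 2cos(α−β) + 2d(sin β − sin α) = 48.471385; p = √p² = 6.962139; φ = atan2(cos α − cos β, d − sin α + sin β) = 0.150248 rad; t = (α − φ) mod 2π = 1.377153 rad, q = (φ − β) mod 2π = 3.342217 rad → L = 4.32·(1.377153 + 6.962139 + 3.342217) = 4.32·11.681510 = 50.464122 m
LSR: p² = d² − 2 + 2cos(α−β) + 2d(sin α + sin β) = 75.799445; p = √p² = 8.706288; φ = atan2(−cos α − cos β, d + sin α + sin β) − atan2(−2, p) = 0.332952 rad; t = (φ − α) mod 2π = 5.088736 rad, q = (φ − β) mod 2π = 3.524921 rad → L = 4.32·(5.088736 + 8.706288 + 3.524921) = 4.32·17.319945 = 74.822164 m
RSL: p² = d² − 2 + 2cos(α−β) − 2d(sin α + sin β) = 42.921692; p = √p² = 6.551465; φ = atan2(cos α + cos β, d − sin α − sin β) − atan2(2, p) = -0.436214 rad; t = (α − φ) mod 2π = 1.963615 rad, q = (β − φ) mod 2π = 3.527430 rad → L = 4.32·(1.963615 + 6.551465 + 3.527430) = 4.32·12.042509 = 52.023640 m
RLR: c = (6 − d² + 2cos(α−β) + 2d(sin α − sin β))/8 = -5.058923, |c| > 1 → infeasible
LRL: c = (6 − d² + 2cos(α−β) − 2d(sin α − sin β))/8 = -8.774238, |c| > 1 → infeasible
Shortest: RSR with L = 50.464122 m ≈ 50.4641 m
Convert RSR to answer units (arcs ×180/π): t = 1.377153·180/π = 78.9051°, p = ρ·p = 4.32·6.962139 = 30.0764 m, q = 3.342217·180/π = 191.4949°, L = 50.4641 m.

RSR: t = 78.9051°, p = 30.0764 m, q = 191.4949°, L = 50.4641 m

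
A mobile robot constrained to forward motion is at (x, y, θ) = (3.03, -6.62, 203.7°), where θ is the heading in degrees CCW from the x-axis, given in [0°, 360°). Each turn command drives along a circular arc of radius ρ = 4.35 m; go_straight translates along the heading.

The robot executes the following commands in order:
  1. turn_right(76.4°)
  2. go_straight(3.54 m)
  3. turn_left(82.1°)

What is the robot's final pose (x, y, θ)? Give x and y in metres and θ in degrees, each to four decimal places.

set_pose: (x, y, θ) = (3.0300, -6.6200, 203.7000°), ρ = 4.35
turn_right(76.4°): centre at ρ to the right, rotate −76.4° → (-2.1788, -5.2729, 127.3000°)
go_straight(3.54): x += 3.54·cos θ, y += 3.54·sin θ → (-4.3240, -2.4569, 127.3000°)
turn_left(82.1°): centre at ρ to the left, rotate +82.1° → (-9.9197, -1.3032, 209.4000°)

(-9.9197, -1.3032, 209.4000°)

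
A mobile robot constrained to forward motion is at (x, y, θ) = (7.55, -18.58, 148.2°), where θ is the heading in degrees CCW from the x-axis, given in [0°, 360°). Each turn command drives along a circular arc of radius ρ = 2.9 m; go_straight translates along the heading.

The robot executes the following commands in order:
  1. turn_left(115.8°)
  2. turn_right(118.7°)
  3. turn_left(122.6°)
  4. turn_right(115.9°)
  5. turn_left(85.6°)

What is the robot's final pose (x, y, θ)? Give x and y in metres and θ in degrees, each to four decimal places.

set_pose: (x, y, θ) = (7.5500, -18.5800, 148.2000°), ρ = 2.9
turn_left(115.8°): centre at ρ to the left, rotate +115.8° → (3.1377, -20.7416, 264.0000°)
turn_right(118.7°): centre at ρ to the right, rotate −118.7° → (-1.3973, -22.8226, 145.3000°)
turn_left(122.6°): centre at ρ to the left, rotate +122.6° → (-5.9463, -25.1006, 267.9000°)
turn_right(115.9°): centre at ρ to the right, rotate −115.9° → (-10.2058, -27.5549, 152.0000°)
turn_left(85.6°): centre at ρ to the left, rotate +85.6° → (-14.0158, -28.5615, 237.6000°)

(-14.0158, -28.5615, 237.6000°)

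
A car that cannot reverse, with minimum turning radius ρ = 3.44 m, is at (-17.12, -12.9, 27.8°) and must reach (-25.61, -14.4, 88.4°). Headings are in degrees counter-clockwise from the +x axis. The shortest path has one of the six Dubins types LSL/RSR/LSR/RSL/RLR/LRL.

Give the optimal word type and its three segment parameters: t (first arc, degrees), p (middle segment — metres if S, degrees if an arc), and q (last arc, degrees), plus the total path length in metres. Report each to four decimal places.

Let ψ = atan2(Δy, Δx) = atan2(-1.50, -8.49) = -169.9805° be the start→goal bearing.
Normalize: d = |goal − start| / ρ = 8.621491/3.44 = 2.506247, α = (θ_start − ψ) mod 360° = 197.7805° = 3.451920 rad, β = (θ_goal − ψ) mod 360° = 258.3805° = 4.509590 rad.
Common terms: sin α = -0.305371, cos α = -0.952234, sin β = -0.979507, cos β = -0.201412, cos(α−β) = 0.490904, d² = 6.281275. Work in radians in the unit-radius frame; every candidate has L = ρ·(t + p + q).
LSL: p² = 2 + d² − 2cos(α−β) + 2d(sin α − sin β) = 10.678570; p = √p² = 3.267808; φ = atan2(cos β − cos α, d + sin α − sin β) = 0.231834 rad; t = (φ − α) mod 2π = 3.063099 rad, q = (β − φ) mod 2π = 4.277756 rad → L = 3.44·(3.063099 + 3.267808 + 4.277756) = 3.44·10.608663 = 36.493801 m
RSR: p² = 2 + d² − 2cos(α−β) + 2d(sin β − sin α) = 3.920365; p = √p² = 1.979991; φ = atan2(cos α − cos β, d − sin α + sin β) = -0.388937 rad; t = (α − φ) mod 2π = 3.840857 rad, q = (φ − β) mod 2π = 1.384659 rad → L = 3.44·(3.840857 + 1.979991 + 1.384659) = 3.44·7.205507 = 24.786944 m
LSR: p² = d² − 2 + 2cos(α−β) + 2d(sin α + sin β) = -1.177358 < 0 → infeasible
RSL: p² = d² − 2 + 2cos(α−β) − 2d(sin α + sin β) = 11.703524; p = √p² = 3.421041; φ = atan2(cos α + cos β, d − sin α − sin β) − atan2(2, p) = -0.824430 rad; t = (α − φ) mod 2π = 4.276351 rad, q = (β − φ) mod 2π = 5.334020 rad → L = 3.44·(4.276351 + 3.421041 + 5.334020) = 3.44·13.031413 = 44.828059 m
RLR: c = (6 − d² + 2cos(α−β) + 2d(sin α − sin β))/8 = 0.509954; p = 2π − arccos c = 5.247521 rad; φ = atan2(cos α − cos β, d − sin α + sin β) = -0.388937 rad; t = (α − φ + p/2) mod 2π = 0.181432 rad, q = (α − β − t + p) mod 2π = 4.008419 rad → L = 3.44·(0.181432 + 5.247521 + 4.008419) = 3.44·9.437372 = 32.464559 m
LRL: c = (6 − d² + 2cos(α−β) − 2d(sin α − sin β))/8 = -0.334821; p = 2π − arccos c = 4.370973 rad; φ = atan2(cos β − cos α, d + sin α − sin β) = 0.231834 rad; t = (φ − α + p/2) mod 2π = 5.248586 rad, q = (β − α − t + p) mod 2π = 0.180057 rad → L = 3.44·(5.248586 + 4.370973 + 0.180057) = 3.44·9.799616 = 33.710680 m
Shortest: RSR with L = 24.786944 m ≈ 24.7869 m
Convert RSR to answer units (arcs ×180/π): t = 3.840857·180/π = 220.0649°, p = ρ·p = 3.44·1.979991 = 6.8112 m, q = 1.384659·180/π = 79.3351°, L = 24.7869 m.

RSR: t = 220.0649°, p = 6.8112 m, q = 79.3351°, L = 24.7869 m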